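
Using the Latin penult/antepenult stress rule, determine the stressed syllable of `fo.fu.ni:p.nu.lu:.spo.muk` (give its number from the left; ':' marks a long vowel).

Classical Latin: stress the penult if heavy (long vowel or closed), else the antepenult.
Weights: 5 lu: H, 6 spo L, 7 muk H.
The penult (syllable 6, spo) is light, so stress falls on the antepenult (syllable 5, lu:).
Stress on syllable 5: fo.fu.ni:p.nu.ˈlu:.spo.muk.

5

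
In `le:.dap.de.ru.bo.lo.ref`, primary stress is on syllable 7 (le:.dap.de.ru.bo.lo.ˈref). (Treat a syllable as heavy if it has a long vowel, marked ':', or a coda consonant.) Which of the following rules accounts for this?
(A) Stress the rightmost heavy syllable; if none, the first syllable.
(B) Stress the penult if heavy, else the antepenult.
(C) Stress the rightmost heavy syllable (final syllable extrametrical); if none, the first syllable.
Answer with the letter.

Rule A → syllable 7 ✓.
Rule B → syllable 5 (observed: 7).
Rule C → syllable 2 (observed: 7).

A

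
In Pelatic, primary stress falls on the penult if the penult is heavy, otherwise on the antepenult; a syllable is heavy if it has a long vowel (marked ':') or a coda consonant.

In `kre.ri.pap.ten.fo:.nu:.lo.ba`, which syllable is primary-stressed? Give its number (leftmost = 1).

Weights: 6 nu: H, 7 lo L, 8 ba L.
The penult (syllable 7, lo) is light, so stress falls on the antepenult (syllable 6, nu:).
Primary stress: syllable 6 → kre.ri.pap.ten.fo:.ˈnu:.lo.ba.

6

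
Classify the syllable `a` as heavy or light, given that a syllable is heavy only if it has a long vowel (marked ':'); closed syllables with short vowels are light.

light

`a`: short vowel, open (no coda). Short vowel → light.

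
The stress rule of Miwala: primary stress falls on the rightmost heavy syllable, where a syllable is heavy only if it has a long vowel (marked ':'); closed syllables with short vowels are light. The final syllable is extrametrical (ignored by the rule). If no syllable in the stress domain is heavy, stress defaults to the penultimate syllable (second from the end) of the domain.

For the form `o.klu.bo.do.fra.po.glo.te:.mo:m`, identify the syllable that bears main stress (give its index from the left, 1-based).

8

The final syllable (9, mo:m) is extrametrical; the stress domain is syllables 1–8.
Weights: 1 o L, 2 klu L, 3 bo L, 4 do L, 5 fra L, 6 po L, 7 glo L, 8 te: H.
Heavy syllables in the domain: 8. The rightmost is syllable 8 (te:).
Primary stress: syllable 8 → o.klu.bo.do.fra.po.glo.ˈte:.mo:m.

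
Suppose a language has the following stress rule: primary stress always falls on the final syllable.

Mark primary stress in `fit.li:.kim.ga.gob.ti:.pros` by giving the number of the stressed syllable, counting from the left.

7

The word has 7 syllables; the final syllable is syllable 7 (pros).
Primary stress: syllable 7 → fit.li:.kim.ga.gob.ti:.ˈpros.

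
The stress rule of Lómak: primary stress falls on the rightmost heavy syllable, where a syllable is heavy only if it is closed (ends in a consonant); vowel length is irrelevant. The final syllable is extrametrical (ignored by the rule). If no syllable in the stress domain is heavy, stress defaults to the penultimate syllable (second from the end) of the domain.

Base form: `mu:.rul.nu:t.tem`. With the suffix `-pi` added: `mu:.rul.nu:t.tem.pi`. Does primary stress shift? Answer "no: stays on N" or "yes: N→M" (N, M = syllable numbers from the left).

Base `mu:.rul.nu:t.tem` (4 syllables):
  The final syllable (4, tem) is extrametrical; the stress domain is syllables 1–3.
  Weights: 1 mu: L, 2 rul H, 3 nu:t H.
  Heavy syllables in the domain: 2, 3. The rightmost is syllable 3 (nu:t).
  → primary stress on syllable 3.
Suffixed `mu:.rul.nu:t.tem.pi` (5 syllables):
  The final syllable (5, pi) is extrametrical; the stress domain is syllables 1–4.
  Weights: 1 mu: L, 2 rul H, 3 nu:t H, 4 tem H.
  Heavy syllables in the domain: 2, 3, 4. The rightmost is syllable 4 (tem).
  → primary stress on syllable 4.

yes: 3→4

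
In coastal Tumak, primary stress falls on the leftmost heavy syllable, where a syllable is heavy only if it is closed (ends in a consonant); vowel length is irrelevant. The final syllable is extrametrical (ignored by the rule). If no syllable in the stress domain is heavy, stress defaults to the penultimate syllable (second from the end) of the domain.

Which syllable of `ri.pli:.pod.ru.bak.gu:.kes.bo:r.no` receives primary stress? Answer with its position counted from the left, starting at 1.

3

The final syllable (9, no) is extrametrical; the stress domain is syllables 1–8.
Weights: 1 ri L, 2 pli: L, 3 pod H, 4 ru L, 5 bak H, 6 gu: L, 7 kes H, 8 bo:r H.
Heavy syllables in the domain: 3, 5, 7, 8. The leftmost is syllable 3 (pod).
Primary stress: syllable 3 → ri.pli:.ˈpod.ru.bak.gu:.kes.bo:r.no.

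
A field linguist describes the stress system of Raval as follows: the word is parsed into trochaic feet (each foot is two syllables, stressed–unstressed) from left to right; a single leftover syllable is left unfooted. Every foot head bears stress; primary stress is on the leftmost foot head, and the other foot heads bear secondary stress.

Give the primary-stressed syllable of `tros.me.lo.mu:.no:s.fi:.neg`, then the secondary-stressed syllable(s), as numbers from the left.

primary 1, secondary 3, 5

Parse left to right into trochaic (ˈσσ) feet: (ˈtros.me) (ˈlo.mu:) (ˈno:s.fi:) neg. Syllable 7 is left unfooted.
Foot heads (stressed positions): 1, 3, 5.
End Rule Leftmost: primary stress on the leftmost head = syllable 1.
Secondary stress on 3, 5: ˈtros.me.ˌlo.mu:.ˌno:s.fi:.neg.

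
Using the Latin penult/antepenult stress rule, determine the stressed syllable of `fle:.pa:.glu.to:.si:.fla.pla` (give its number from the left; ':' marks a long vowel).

Classical Latin: stress the penult if heavy (long vowel or closed), else the antepenult.
Weights: 5 si: H, 6 fla L, 7 pla L.
The penult (syllable 6, fla) is light, so stress falls on the antepenult (syllable 5, si:).
Stress on syllable 5: fle:.pa:.glu.to:.ˈsi:.fla.pla.

5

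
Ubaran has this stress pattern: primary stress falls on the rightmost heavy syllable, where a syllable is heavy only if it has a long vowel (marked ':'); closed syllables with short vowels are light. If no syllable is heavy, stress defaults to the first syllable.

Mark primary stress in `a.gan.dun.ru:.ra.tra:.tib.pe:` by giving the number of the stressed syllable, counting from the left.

8

Weights: 1 a L, 2 gan L, 3 dun L, 4 ru: H, 5 ra L, 6 tra: H, 7 tib L, 8 pe: H.
Heavy syllables in the domain: 4, 6, 8. The rightmost is syllable 8 (pe:).
Primary stress: syllable 8 → a.gan.dun.ru:.ra.tra:.tib.ˈpe:.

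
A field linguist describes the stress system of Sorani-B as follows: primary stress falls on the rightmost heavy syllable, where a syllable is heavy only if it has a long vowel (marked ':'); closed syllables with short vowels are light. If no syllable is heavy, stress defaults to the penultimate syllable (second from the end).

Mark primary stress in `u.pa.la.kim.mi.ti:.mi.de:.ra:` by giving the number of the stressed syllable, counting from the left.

Weights: 1 u L, 2 pa L, 3 la L, 4 kim L, 5 mi L, 6 ti: H, 7 mi L, 8 de: H, 9 ra: H.
Heavy syllables in the domain: 6, 8, 9. The rightmost is syllable 9 (ra:).
Primary stress: syllable 9 → u.pa.la.kim.mi.ti:.mi.de:.ˈra:.

9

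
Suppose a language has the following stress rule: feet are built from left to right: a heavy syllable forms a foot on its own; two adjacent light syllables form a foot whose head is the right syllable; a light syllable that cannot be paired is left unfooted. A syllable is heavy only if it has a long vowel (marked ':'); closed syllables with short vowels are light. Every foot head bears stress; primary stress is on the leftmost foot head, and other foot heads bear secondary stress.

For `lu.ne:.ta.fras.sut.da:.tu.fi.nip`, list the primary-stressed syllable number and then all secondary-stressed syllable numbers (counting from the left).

Weights: 1 lu L, 2 ne: H, 3 ta L, 4 fras L, 5 sut L, 6 da: H, 7 tu L, 8 fi L, 9 nip L.
Parse left to right (heavy = foot alone; LL = one foot; stranded L unfooted): lu (ˈne:) (ta.ˈfras) sut (ˈda:) (tu.ˈfi) nip.
Foot heads: 2, 4, 6, 8.
Primary stress on the leftmost head = syllable 2.
Secondary stress on 4, 6, 8: lu.ˈne:.ta.ˌfras.sut.ˌda:.tu.ˌfi.nip.

primary 2, secondary 4, 6, 8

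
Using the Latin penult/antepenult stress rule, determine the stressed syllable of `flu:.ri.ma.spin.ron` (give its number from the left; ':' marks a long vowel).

4

Classical Latin: stress the penult if heavy (long vowel or closed), else the antepenult.
Weights: 3 ma L, 4 spin H, 5 ron H.
The penult (syllable 4, spin) is heavy, so it takes stress.
Stress on syllable 4: flu:.ri.ma.ˈspin.ron.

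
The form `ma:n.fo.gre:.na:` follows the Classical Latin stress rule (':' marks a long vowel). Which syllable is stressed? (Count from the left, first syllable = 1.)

Classical Latin: stress the penult if heavy (long vowel or closed), else the antepenult.
Weights: 2 fo L, 3 gre: H, 4 na: H.
The penult (syllable 3, gre:) is heavy, so it takes stress.
Stress on syllable 3: ma:n.fo.ˈgre:.na:.

3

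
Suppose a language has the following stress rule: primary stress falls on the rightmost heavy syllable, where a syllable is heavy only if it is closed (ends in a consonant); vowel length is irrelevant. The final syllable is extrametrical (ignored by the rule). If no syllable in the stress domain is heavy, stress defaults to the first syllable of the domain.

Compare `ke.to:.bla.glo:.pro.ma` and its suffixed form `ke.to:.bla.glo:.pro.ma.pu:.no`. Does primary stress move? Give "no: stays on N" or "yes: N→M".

no: stays on 1

Base `ke.to:.bla.glo:.pro.ma` (6 syllables):
  The final syllable (6, ma) is extrametrical; the stress domain is syllables 1–5.
  Weights: 1 ke L, 2 to: L, 3 bla L, 4 glo: L, 5 pro L.
  No heavy syllable in the domain; default to the first syllable of the domain = syllable 1.
  → primary stress on syllable 1.
Suffixed `ke.to:.bla.glo:.pro.ma.pu:.no` (8 syllables):
  The final syllable (8, no) is extrametrical; the stress domain is syllables 1–7.
  Weights: 1 ke L, 2 to: L, 3 bla L, 4 glo: L, 5 pro L, 6 ma L, 7 pu: L.
  No heavy syllable in the domain; default to the first syllable of the domain = syllable 1.
  → primary stress on syllable 1.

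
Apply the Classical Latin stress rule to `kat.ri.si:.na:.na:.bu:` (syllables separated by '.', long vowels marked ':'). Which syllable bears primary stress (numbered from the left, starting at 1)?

Classical Latin: stress the penult if heavy (long vowel or closed), else the antepenult.
Weights: 4 na: H, 5 na: H, 6 bu: H.
The penult (syllable 5, na:) is heavy, so it takes stress.
Stress on syllable 5: kat.ri.si:.na:.ˈna:.bu:.

5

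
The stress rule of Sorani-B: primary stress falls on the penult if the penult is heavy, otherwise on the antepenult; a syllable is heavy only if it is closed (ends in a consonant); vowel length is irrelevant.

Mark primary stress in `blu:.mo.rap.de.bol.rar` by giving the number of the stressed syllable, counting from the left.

5

Weights: 4 de L, 5 bol H, 6 rar H.
The penult (syllable 5, bol) is heavy, so it takes stress.
Primary stress: syllable 5 → blu:.mo.rap.de.ˈbol.rar.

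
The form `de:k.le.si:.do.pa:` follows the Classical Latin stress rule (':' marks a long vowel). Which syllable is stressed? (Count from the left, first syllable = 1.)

Classical Latin: stress the penult if heavy (long vowel or closed), else the antepenult.
Weights: 3 si: H, 4 do L, 5 pa: H.
The penult (syllable 4, do) is light, so stress falls on the antepenult (syllable 3, si:).
Stress on syllable 3: de:k.le.ˈsi:.do.pa:.

3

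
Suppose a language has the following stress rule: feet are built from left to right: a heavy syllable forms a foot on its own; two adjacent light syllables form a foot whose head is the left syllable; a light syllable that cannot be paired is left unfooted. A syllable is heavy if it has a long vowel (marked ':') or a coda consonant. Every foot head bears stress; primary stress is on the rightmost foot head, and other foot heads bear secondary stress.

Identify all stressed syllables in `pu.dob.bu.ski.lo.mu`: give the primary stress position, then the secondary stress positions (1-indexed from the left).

primary 5, secondary 2, 3

Weights: 1 pu L, 2 dob H, 3 bu L, 4 ski L, 5 lo L, 6 mu L.
Parse left to right (heavy = foot alone; LL = one foot; stranded L unfooted): pu (ˈdob) (ˈbu.ski) (ˈlo.mu).
Foot heads: 2, 3, 5.
Primary stress on the rightmost head = syllable 5.
Secondary stress on 2, 3: pu.ˌdob.ˌbu.ski.ˈlo.mu.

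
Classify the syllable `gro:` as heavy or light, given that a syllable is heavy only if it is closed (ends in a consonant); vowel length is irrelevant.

light

`gro:`: long vowel, open (no coda). Open (no coda) → light.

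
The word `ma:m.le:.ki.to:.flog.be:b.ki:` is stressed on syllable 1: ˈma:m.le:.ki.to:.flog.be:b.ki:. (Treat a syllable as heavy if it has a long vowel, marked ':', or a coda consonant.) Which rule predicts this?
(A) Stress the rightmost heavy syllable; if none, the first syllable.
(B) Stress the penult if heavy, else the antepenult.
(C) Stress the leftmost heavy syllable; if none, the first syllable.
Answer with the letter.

Rule A → syllable 7 (observed: 1).
Rule B → syllable 6 (observed: 1).
Rule C → syllable 1 ✓.

C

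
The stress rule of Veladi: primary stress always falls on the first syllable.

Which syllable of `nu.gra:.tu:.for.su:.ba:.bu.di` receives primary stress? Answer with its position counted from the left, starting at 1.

The word has 8 syllables; the first syllable is syllable 1 (nu).
Primary stress: syllable 1 → ˈnu.gra:.tu:.for.su:.ba:.bu.di.

1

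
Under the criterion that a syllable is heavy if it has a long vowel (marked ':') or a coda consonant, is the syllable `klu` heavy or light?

light

`klu`: short vowel, open (no coda). Short vowel, open → light.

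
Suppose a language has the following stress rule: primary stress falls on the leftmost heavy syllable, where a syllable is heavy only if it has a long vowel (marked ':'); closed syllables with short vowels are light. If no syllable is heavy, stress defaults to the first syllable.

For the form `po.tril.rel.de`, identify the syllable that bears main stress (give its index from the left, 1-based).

1

Weights: 1 po L, 2 tril L, 3 rel L, 4 de L.
No heavy syllable in the domain; default to the first syllable = syllable 1.
Primary stress: syllable 1 → ˈpo.tril.rel.de.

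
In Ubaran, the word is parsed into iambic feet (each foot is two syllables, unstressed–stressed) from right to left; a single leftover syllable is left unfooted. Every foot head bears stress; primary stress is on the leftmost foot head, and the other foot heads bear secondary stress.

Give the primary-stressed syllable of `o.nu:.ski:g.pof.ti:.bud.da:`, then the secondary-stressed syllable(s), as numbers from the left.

Parse right to left into iambic (σˈσ) feet: o (nu:.ˈski:g) (pof.ˈti:) (bud.ˈda:). Syllable 1 is left unfooted.
Foot heads (stressed positions): 3, 5, 7.
End Rule Leftmost: primary stress on the leftmost head = syllable 3.
Secondary stress on 5, 7: o.nu:.ˈski:g.pof.ˌti:.bud.ˌda:.

primary 3, secondary 5, 7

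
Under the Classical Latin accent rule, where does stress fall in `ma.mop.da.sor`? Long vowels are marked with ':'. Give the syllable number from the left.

Classical Latin: stress the penult if heavy (long vowel or closed), else the antepenult.
Weights: 2 mop H, 3 da L, 4 sor H.
The penult (syllable 3, da) is light, so stress falls on the antepenult (syllable 2, mop).
Stress on syllable 2: ma.ˈmop.da.sor.

2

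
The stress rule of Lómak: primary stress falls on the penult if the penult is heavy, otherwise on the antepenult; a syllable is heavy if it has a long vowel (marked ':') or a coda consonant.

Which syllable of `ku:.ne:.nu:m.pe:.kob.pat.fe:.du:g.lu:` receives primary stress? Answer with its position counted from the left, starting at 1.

8

Weights: 7 fe: H, 8 du:g H, 9 lu: H.
The penult (syllable 8, du:g) is heavy, so it takes stress.
Primary stress: syllable 8 → ku:.ne:.nu:m.pe:.kob.pat.fe:.ˈdu:g.lu:.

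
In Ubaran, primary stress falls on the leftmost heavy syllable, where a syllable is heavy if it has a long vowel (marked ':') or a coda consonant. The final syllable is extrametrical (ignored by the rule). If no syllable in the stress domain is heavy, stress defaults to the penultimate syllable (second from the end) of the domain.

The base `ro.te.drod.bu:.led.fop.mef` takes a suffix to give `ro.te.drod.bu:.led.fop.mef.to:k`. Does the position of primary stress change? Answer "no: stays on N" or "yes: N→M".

Base `ro.te.drod.bu:.led.fop.mef` (7 syllables):
  The final syllable (7, mef) is extrametrical; the stress domain is syllables 1–6.
  Weights: 1 ro L, 2 te L, 3 drod H, 4 bu: H, 5 led H, 6 fop H.
  Heavy syllables in the domain: 3, 4, 5, 6. The leftmost is syllable 3 (drod).
  → primary stress on syllable 3.
Suffixed `ro.te.drod.bu:.led.fop.mef.to:k` (8 syllables):
  The final syllable (8, to:k) is extrametrical; the stress domain is syllables 1–7.
  Weights: 1 ro L, 2 te L, 3 drod H, 4 bu: H, 5 led H, 6 fop H, 7 mef H.
  Heavy syllables in the domain: 3, 4, 5, 6, 7. The leftmost is syllable 3 (drod).
  → primary stress on syllable 3.

no: stays on 3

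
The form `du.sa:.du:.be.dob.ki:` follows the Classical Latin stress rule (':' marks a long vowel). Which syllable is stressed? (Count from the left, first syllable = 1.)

5

Classical Latin: stress the penult if heavy (long vowel or closed), else the antepenult.
Weights: 4 be L, 5 dob H, 6 ki: H.
The penult (syllable 5, dob) is heavy, so it takes stress.
Stress on syllable 5: du.sa:.du:.be.ˈdob.ki:.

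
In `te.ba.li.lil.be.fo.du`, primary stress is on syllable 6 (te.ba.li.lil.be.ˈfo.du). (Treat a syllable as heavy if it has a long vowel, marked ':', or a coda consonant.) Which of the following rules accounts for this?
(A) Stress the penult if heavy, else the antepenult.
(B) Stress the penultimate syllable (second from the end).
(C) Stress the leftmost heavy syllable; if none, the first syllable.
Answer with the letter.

B

Rule A → syllable 5 (observed: 6).
Rule B → syllable 6 ✓.
Rule C → syllable 4 (observed: 6).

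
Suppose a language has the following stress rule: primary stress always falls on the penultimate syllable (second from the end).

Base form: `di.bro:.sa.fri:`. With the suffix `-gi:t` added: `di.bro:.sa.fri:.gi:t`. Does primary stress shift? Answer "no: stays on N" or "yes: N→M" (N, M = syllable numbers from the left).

Base `di.bro:.sa.fri:` (4 syllables):
  The word has 4 syllables; the penultimate syllable (second from the end) is syllable 3 (sa).
  → primary stress on syllable 3.
Suffixed `di.bro:.sa.fri:.gi:t` (5 syllables):
  The word has 5 syllables; the penultimate syllable (second from the end) is syllable 4 (fri:).
  → primary stress on syllable 4.

yes: 3→4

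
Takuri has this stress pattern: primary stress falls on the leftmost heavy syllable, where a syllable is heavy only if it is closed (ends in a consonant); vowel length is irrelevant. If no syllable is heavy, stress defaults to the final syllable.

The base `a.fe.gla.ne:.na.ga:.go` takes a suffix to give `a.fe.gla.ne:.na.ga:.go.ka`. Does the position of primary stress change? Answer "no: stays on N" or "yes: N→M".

yes: 7→8

Base `a.fe.gla.ne:.na.ga:.go` (7 syllables):
  Weights: 1 a L, 2 fe L, 3 gla L, 4 ne: L, 5 na L, 6 ga: L, 7 go L.
  No heavy syllable in the domain; default to the final syllable = syllable 7.
  → primary stress on syllable 7.
Suffixed `a.fe.gla.ne:.na.ga:.go.ka` (8 syllables):
  Weights: 1 a L, 2 fe L, 3 gla L, 4 ne: L, 5 na L, 6 ga: L, 7 go L, 8 ka L.
  No heavy syllable in the domain; default to the final syllable = syllable 8.
  → primary stress on syllable 8.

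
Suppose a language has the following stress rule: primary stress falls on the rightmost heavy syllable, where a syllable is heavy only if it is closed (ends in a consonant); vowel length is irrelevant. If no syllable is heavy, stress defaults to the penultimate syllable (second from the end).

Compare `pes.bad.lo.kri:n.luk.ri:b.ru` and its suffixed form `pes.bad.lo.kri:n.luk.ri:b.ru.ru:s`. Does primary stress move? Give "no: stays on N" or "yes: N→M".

yes: 6→8

Base `pes.bad.lo.kri:n.luk.ri:b.ru` (7 syllables):
  Weights: 1 pes H, 2 bad H, 3 lo L, 4 kri:n H, 5 luk H, 6 ri:b H, 7 ru L.
  Heavy syllables in the domain: 1, 2, 4, 5, 6. The rightmost is syllable 6 (ri:b).
  → primary stress on syllable 6.
Suffixed `pes.bad.lo.kri:n.luk.ri:b.ru.ru:s` (8 syllables):
  Weights: 1 pes H, 2 bad H, 3 lo L, 4 kri:n H, 5 luk H, 6 ri:b H, 7 ru L, 8 ru:s H.
  Heavy syllables in the domain: 1, 2, 4, 5, 6, 8. The rightmost is syllable 8 (ru:s).
  → primary stress on syllable 8.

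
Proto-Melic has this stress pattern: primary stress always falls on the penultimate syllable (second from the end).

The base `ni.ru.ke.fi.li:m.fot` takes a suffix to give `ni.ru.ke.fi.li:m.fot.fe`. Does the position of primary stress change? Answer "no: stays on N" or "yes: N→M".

yes: 5→6

Base `ni.ru.ke.fi.li:m.fot` (6 syllables):
  The word has 6 syllables; the penultimate syllable (second from the end) is syllable 5 (li:m).
  → primary stress on syllable 5.
Suffixed `ni.ru.ke.fi.li:m.fot.fe` (7 syllables):
  The word has 7 syllables; the penultimate syllable (second from the end) is syllable 6 (fot).
  → primary stress on syllable 6.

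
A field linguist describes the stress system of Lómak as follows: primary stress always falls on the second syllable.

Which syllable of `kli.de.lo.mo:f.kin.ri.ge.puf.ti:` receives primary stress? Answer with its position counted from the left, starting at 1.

2

The word has 9 syllables; the second syllable is syllable 2 (de).
Primary stress: syllable 2 → kli.ˈde.lo.mo:f.kin.ri.ge.puf.ti:.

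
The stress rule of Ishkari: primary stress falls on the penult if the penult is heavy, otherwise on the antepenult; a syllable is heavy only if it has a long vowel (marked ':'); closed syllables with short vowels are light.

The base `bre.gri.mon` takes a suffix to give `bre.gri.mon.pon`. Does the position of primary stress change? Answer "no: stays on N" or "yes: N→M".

yes: 1→2

Base `bre.gri.mon` (3 syllables):
  Weights: 1 bre L, 2 gri L, 3 mon L.
  The penult (syllable 2, gri) is light, so stress falls on the antepenult (syllable 1, bre).
  → primary stress on syllable 1.
Suffixed `bre.gri.mon.pon` (4 syllables):
  Weights: 2 gri L, 3 mon L, 4 pon L.
  The penult (syllable 3, mon) is light, so stress falls on the antepenult (syllable 2, gri).
  → primary stress on syllable 2.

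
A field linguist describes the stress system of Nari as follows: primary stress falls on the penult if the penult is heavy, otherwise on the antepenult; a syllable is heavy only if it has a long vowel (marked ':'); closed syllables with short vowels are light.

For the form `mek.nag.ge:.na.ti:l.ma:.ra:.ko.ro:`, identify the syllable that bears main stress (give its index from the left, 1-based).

7

Weights: 7 ra: H, 8 ko L, 9 ro: H.
The penult (syllable 8, ko) is light, so stress falls on the antepenult (syllable 7, ra:).
Primary stress: syllable 7 → mek.nag.ge:.na.ti:l.ma:.ˈra:.ko.ro:.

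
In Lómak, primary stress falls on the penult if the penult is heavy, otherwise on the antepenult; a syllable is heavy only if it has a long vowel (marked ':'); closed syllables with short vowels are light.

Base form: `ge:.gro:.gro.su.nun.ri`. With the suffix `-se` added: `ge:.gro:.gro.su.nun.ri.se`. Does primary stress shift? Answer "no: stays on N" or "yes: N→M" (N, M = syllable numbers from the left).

Base `ge:.gro:.gro.su.nun.ri` (6 syllables):
  Weights: 4 su L, 5 nun L, 6 ri L.
  The penult (syllable 5, nun) is light, so stress falls on the antepenult (syllable 4, su).
  → primary stress on syllable 4.
Suffixed `ge:.gro:.gro.su.nun.ri.se` (7 syllables):
  Weights: 5 nun L, 6 ri L, 7 se L.
  The penult (syllable 6, ri) is light, so stress falls on the antepenult (syllable 5, nun).
  → primary stress on syllable 5.

yes: 4→5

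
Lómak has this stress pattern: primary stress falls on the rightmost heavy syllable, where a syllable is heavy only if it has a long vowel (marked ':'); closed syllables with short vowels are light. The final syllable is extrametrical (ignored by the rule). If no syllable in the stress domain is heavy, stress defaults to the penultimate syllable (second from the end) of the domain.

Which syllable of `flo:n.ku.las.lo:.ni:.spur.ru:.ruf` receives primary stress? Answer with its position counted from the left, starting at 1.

The final syllable (8, ruf) is extrametrical; the stress domain is syllables 1–7.
Weights: 1 flo:n H, 2 ku L, 3 las L, 4 lo: H, 5 ni: H, 6 spur L, 7 ru: H.
Heavy syllables in the domain: 1, 4, 5, 7. The rightmost is syllable 7 (ru:).
Primary stress: syllable 7 → flo:n.ku.las.lo:.ni:.spur.ˈru:.ruf.

7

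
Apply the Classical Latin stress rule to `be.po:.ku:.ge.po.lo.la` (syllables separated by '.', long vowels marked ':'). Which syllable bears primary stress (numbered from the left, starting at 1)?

5

Classical Latin: stress the penult if heavy (long vowel or closed), else the antepenult.
Weights: 5 po L, 6 lo L, 7 la L.
The penult (syllable 6, lo) is light, so stress falls on the antepenult (syllable 5, po).
Stress on syllable 5: be.po:.ku:.ge.ˈpo.lo.la.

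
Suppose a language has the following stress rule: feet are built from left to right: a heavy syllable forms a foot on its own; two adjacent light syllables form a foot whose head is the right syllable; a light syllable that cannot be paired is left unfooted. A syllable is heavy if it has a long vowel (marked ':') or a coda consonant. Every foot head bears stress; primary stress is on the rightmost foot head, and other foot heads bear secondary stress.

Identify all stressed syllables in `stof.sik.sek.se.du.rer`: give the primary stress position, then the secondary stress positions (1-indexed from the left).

Weights: 1 stof H, 2 sik H, 3 sek H, 4 se L, 5 du L, 6 rer H.
Parse left to right (heavy = foot alone; LL = one foot; stranded L unfooted): (ˈstof) (ˈsik) (ˈsek) (se.ˈdu) (ˈrer).
Foot heads: 1, 2, 3, 5, 6.
Primary stress on the rightmost head = syllable 6.
Secondary stress on 1, 2, 3, 5: ˌstof.ˌsik.ˌsek.se.ˌdu.ˈrer.

primary 6, secondary 1, 2, 3, 5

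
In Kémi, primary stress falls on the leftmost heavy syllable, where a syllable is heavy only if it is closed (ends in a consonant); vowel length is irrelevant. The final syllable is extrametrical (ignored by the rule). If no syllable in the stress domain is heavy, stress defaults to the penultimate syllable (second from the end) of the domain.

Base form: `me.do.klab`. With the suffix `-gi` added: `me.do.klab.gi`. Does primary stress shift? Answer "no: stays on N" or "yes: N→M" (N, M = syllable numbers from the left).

yes: 1→3

Base `me.do.klab` (3 syllables):
  The final syllable (3, klab) is extrametrical; the stress domain is syllables 1–2.
  Weights: 1 me L, 2 do L.
  No heavy syllable in the domain; default to the penultimate syllable (second from the end) of the domain = syllable 1.
  → primary stress on syllable 1.
Suffixed `me.do.klab.gi` (4 syllables):
  The final syllable (4, gi) is extrametrical; the stress domain is syllables 1–3.
  Weights: 1 me L, 2 do L, 3 klab H.
  Heavy syllables in the domain: 3. The leftmost is syllable 3 (klab).
  → primary stress on syllable 3.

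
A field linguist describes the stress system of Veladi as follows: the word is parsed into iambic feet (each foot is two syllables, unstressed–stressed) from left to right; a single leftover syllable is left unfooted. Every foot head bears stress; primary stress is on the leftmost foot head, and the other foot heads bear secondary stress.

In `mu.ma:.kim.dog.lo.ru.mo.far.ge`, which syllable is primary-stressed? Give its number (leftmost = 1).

Parse left to right into iambic (σˈσ) feet: (mu.ˈma:) (kim.ˈdog) (lo.ˈru) (mo.ˈfar) ge. Syllable 9 is left unfooted.
Foot heads (stressed positions): 2, 4, 6, 8.
End Rule Leftmost: primary stress on the leftmost head = syllable 2.
Primary stress: syllable 2 → mu.ˈma:.kim.dog.lo.ru.mo.far.ge.

2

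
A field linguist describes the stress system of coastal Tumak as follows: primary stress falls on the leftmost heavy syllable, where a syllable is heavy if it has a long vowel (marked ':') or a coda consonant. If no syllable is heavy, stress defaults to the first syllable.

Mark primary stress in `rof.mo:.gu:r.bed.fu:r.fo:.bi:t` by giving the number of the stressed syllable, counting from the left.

1

Weights: 1 rof H, 2 mo: H, 3 gu:r H, 4 bed H, 5 fu:r H, 6 fo: H, 7 bi:t H.
Heavy syllables in the domain: 1, 2, 3, 4, 5, 6, 7. The leftmost is syllable 1 (rof).
Primary stress: syllable 1 → ˈrof.mo:.gu:r.bed.fu:r.fo:.bi:t.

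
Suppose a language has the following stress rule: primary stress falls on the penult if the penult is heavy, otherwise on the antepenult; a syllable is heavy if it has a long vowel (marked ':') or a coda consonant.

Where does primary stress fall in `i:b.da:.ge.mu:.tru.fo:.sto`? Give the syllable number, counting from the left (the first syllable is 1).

6

Weights: 5 tru L, 6 fo: H, 7 sto L.
The penult (syllable 6, fo:) is heavy, so it takes stress.
Primary stress: syllable 6 → i:b.da:.ge.mu:.tru.ˈfo:.sto.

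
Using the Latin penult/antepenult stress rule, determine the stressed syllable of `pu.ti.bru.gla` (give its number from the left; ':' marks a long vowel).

2

Classical Latin: stress the penult if heavy (long vowel or closed), else the antepenult.
Weights: 2 ti L, 3 bru L, 4 gla L.
The penult (syllable 3, bru) is light, so stress falls on the antepenult (syllable 2, ti).
Stress on syllable 2: pu.ˈti.bru.gla.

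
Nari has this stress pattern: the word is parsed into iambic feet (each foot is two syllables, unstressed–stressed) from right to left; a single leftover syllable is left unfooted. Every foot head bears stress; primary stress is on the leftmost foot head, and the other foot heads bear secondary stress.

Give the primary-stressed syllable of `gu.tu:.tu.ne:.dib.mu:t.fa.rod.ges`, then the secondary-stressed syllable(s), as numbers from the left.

Parse right to left into iambic (σˈσ) feet: gu (tu:.ˈtu) (ne:.ˈdib) (mu:t.ˈfa) (rod.ˈges). Syllable 1 is left unfooted.
Foot heads (stressed positions): 3, 5, 7, 9.
End Rule Leftmost: primary stress on the leftmost head = syllable 3.
Secondary stress on 5, 7, 9: gu.tu:.ˈtu.ne:.ˌdib.mu:t.ˌfa.rod.ˌges.

primary 3, secondary 5, 7, 9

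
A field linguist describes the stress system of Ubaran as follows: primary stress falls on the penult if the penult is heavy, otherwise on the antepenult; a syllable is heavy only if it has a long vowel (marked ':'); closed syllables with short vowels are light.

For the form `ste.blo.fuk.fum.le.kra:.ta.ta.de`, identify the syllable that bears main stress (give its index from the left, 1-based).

7

Weights: 7 ta L, 8 ta L, 9 de L.
The penult (syllable 8, ta) is light, so stress falls on the antepenult (syllable 7, ta).
Primary stress: syllable 7 → ste.blo.fuk.fum.le.kra:.ˈta.ta.de.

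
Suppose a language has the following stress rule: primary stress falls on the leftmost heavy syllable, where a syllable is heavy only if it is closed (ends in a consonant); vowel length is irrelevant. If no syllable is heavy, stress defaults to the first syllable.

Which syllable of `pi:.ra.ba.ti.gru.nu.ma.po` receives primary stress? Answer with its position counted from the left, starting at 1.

1

Weights: 1 pi: L, 2 ra L, 3 ba L, 4 ti L, 5 gru L, 6 nu L, 7 ma L, 8 po L.
No heavy syllable in the domain; default to the first syllable = syllable 1.
Primary stress: syllable 1 → ˈpi:.ra.ba.ti.gru.nu.ma.po.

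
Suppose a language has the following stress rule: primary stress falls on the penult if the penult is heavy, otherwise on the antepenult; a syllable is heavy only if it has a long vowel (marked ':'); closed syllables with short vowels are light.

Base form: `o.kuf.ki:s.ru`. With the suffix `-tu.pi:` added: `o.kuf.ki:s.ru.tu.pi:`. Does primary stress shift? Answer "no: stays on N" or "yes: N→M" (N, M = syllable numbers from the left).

yes: 3→4

Base `o.kuf.ki:s.ru` (4 syllables):
  Weights: 2 kuf L, 3 ki:s H, 4 ru L.
  The penult (syllable 3, ki:s) is heavy, so it takes stress.
  → primary stress on syllable 3.
Suffixed `o.kuf.ki:s.ru.tu.pi:` (6 syllables):
  Weights: 4 ru L, 5 tu L, 6 pi: H.
  The penult (syllable 5, tu) is light, so stress falls on the antepenult (syllable 4, ru).
  → primary stress on syllable 4.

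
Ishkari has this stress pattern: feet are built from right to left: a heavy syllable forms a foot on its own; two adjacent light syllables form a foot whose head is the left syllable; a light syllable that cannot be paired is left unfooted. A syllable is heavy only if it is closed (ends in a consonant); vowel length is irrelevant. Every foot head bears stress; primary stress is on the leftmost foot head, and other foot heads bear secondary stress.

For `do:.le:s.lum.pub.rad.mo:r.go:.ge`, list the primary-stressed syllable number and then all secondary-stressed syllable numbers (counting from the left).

Weights: 1 do: L, 2 le:s H, 3 lum H, 4 pub H, 5 rad H, 6 mo:r H, 7 go: L, 8 ge L.
Parse right to left (heavy = foot alone; LL = one foot; stranded L unfooted): do: (ˈle:s) (ˈlum) (ˈpub) (ˈrad) (ˈmo:r) (ˈgo:.ge).
Foot heads: 2, 3, 4, 5, 6, 7.
Primary stress on the leftmost head = syllable 2.
Secondary stress on 3, 4, 5, 6, 7: do:.ˈle:s.ˌlum.ˌpub.ˌrad.ˌmo:r.ˌgo:.ge.

primary 2, secondary 3, 4, 5, 6, 7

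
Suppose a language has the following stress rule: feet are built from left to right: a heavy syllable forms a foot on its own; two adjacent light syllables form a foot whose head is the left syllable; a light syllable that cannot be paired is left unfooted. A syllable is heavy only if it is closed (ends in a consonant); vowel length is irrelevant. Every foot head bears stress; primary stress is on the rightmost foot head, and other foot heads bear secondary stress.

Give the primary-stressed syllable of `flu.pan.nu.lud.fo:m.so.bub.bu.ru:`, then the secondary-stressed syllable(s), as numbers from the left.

Weights: 1 flu L, 2 pan H, 3 nu L, 4 lud H, 5 fo:m H, 6 so L, 7 bub H, 8 bu L, 9 ru: L.
Parse left to right (heavy = foot alone; LL = one foot; stranded L unfooted): flu (ˈpan) nu (ˈlud) (ˈfo:m) so (ˈbub) (ˈbu.ru:).
Foot heads: 2, 4, 5, 7, 8.
Primary stress on the rightmost head = syllable 8.
Secondary stress on 2, 4, 5, 7: flu.ˌpan.nu.ˌlud.ˌfo:m.so.ˌbub.ˈbu.ru:.

primary 8, secondary 2, 4, 5, 7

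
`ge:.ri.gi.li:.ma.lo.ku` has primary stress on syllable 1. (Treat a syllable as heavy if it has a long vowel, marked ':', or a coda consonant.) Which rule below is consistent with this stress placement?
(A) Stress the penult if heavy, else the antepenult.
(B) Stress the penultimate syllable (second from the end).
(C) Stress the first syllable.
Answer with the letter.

C

Rule A → syllable 5 (observed: 1).
Rule B → syllable 6 (observed: 1).
Rule C → syllable 1 ✓.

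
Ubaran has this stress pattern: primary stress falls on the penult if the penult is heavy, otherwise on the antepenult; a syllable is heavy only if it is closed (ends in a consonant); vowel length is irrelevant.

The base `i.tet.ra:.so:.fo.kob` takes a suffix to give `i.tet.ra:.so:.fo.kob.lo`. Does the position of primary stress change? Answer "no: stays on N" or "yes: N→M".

yes: 4→6

Base `i.tet.ra:.so:.fo.kob` (6 syllables):
  Weights: 4 so: L, 5 fo L, 6 kob H.
  The penult (syllable 5, fo) is light, so stress falls on the antepenult (syllable 4, so:).
  → primary stress on syllable 4.
Suffixed `i.tet.ra:.so:.fo.kob.lo` (7 syllables):
  Weights: 5 fo L, 6 kob H, 7 lo L.
  The penult (syllable 6, kob) is heavy, so it takes stress.
  → primary stress on syllable 6.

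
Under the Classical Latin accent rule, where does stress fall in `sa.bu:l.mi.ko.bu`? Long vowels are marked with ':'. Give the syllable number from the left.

Classical Latin: stress the penult if heavy (long vowel or closed), else the antepenult.
Weights: 3 mi L, 4 ko L, 5 bu L.
The penult (syllable 4, ko) is light, so stress falls on the antepenult (syllable 3, mi).
Stress on syllable 3: sa.bu:l.ˈmi.ko.bu.

3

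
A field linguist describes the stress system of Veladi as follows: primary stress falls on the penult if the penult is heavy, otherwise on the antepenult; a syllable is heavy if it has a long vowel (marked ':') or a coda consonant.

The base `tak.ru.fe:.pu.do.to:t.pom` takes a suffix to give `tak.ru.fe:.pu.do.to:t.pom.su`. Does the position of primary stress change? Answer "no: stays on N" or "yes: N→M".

yes: 6→7

Base `tak.ru.fe:.pu.do.to:t.pom` (7 syllables):
  Weights: 5 do L, 6 to:t H, 7 pom H.
  The penult (syllable 6, to:t) is heavy, so it takes stress.
  → primary stress on syllable 6.
Suffixed `tak.ru.fe:.pu.do.to:t.pom.su` (8 syllables):
  Weights: 6 to:t H, 7 pom H, 8 su L.
  The penult (syllable 7, pom) is heavy, so it takes stress.
  → primary stress on syllable 7.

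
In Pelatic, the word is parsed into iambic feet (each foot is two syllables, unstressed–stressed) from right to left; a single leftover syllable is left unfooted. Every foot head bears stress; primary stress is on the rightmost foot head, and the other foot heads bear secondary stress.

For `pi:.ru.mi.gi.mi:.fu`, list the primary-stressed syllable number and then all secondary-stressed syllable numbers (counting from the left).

primary 6, secondary 2, 4

Parse right to left into iambic (σˈσ) feet: (pi:.ˈru) (mi.ˈgi) (mi:.ˈfu).
Foot heads (stressed positions): 2, 4, 6.
End Rule Rightmost: primary stress on the rightmost head = syllable 6.
Secondary stress on 2, 4: pi:.ˌru.mi.ˌgi.mi:.ˈfu.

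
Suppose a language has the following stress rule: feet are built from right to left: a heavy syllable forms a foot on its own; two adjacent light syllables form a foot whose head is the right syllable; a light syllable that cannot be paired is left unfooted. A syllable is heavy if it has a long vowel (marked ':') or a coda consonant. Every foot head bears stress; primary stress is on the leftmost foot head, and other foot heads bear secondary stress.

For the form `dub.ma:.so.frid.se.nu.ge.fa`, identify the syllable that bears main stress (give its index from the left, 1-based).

1

Weights: 1 dub H, 2 ma: H, 3 so L, 4 frid H, 5 se L, 6 nu L, 7 ge L, 8 fa L.
Parse right to left (heavy = foot alone; LL = one foot; stranded L unfooted): (ˈdub) (ˈma:) so (ˈfrid) (se.ˈnu) (ge.ˈfa).
Foot heads: 1, 2, 4, 6, 8.
Primary stress on the leftmost head = syllable 1.
Primary stress: syllable 1 → ˈdub.ma:.so.frid.se.nu.ge.fa.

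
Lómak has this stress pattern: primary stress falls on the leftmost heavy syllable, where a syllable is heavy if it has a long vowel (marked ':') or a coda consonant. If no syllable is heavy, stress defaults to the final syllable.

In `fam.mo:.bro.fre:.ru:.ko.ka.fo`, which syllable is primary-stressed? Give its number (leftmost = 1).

Weights: 1 fam H, 2 mo: H, 3 bro L, 4 fre: H, 5 ru: H, 6 ko L, 7 ka L, 8 fo L.
Heavy syllables in the domain: 1, 2, 4, 5. The leftmost is syllable 1 (fam).
Primary stress: syllable 1 → ˈfam.mo:.bro.fre:.ru:.ko.ka.fo.

1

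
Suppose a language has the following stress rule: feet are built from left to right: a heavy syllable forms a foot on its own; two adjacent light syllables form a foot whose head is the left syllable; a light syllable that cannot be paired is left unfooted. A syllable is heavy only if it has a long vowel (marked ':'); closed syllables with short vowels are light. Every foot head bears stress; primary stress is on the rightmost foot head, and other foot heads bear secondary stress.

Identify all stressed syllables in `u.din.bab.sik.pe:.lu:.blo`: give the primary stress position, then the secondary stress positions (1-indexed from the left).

Weights: 1 u L, 2 din L, 3 bab L, 4 sik L, 5 pe: H, 6 lu: H, 7 blo L.
Parse left to right (heavy = foot alone; LL = one foot; stranded L unfooted): (ˈu.din) (ˈbab.sik) (ˈpe:) (ˈlu:) blo.
Foot heads: 1, 3, 5, 6.
Primary stress on the rightmost head = syllable 6.
Secondary stress on 1, 3, 5: ˌu.din.ˌbab.sik.ˌpe:.ˈlu:.blo.

primary 6, secondary 1, 3, 5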